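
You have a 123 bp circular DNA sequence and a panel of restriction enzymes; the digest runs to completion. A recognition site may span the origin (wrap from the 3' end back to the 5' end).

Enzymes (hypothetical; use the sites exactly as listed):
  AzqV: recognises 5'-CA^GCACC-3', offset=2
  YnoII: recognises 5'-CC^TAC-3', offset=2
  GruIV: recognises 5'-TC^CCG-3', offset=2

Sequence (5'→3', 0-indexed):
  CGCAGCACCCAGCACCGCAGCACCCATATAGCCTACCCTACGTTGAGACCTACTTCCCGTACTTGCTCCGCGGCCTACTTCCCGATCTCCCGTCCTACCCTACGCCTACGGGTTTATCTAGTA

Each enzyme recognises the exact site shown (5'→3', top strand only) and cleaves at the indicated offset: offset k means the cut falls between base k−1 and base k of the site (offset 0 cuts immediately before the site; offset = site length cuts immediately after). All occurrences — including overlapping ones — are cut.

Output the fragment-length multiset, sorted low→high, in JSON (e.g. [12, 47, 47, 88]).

[5,5,6,6,6,6,7,8,8,12,14,19,21]

Site scan:
  AzqV CAGCACC/2: at [2, 9, 17] ⇒ [4, 11, 19]
  YnoII CCTAC/2: at [31, 36, 48, 73, 93, 98, 104] ⇒ [33, 38, 50, 75, 95, 100, 106]
  GruIV TCCCG/2: at [54, 79, 87] ⇒ [56, 81, 89]

Pooled cuts: [4, 11, 19, 33, 38, 50, 56, 75, 81, 89, 95, 100, 106]

Fragment lengths:
  4→11: 7 bp
  11→19: 8 bp
  19→33: 14 bp
  33→38: 5 bp
  38→50: 12 bp
  50→56: 6 bp
  56→75: 19 bp
  75→81: 6 bp
  81→89: 8 bp
  89→95: 6 bp
  95→100: 5 bp
  100→106: 6 bp
  106→4 (wrap): 123-106+4 = 21 bp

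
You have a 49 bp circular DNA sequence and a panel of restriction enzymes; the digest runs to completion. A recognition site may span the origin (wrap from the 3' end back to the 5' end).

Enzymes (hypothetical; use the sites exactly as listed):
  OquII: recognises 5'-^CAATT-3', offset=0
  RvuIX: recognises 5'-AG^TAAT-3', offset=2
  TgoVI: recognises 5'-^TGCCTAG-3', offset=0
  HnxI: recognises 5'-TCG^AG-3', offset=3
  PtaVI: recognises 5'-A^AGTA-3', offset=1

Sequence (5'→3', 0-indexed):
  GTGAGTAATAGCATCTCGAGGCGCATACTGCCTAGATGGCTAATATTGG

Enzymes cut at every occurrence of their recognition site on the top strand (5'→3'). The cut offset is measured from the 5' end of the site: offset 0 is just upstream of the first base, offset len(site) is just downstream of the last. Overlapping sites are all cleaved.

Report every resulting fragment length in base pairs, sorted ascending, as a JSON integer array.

[10,13,26]

Site scan:
  OquII (CAATT, off=0): no sites
  RvuIX (AGTAAT, off=2): starts [3] → cuts [5]
  TgoVI (TGCCTAG, off=0): starts [28] → cuts [28]
  HnxI (TCGAG, off=3): starts [15] → cuts [18]
  PtaVI (AAGTA, off=1): no sites

Pooled cuts: [5, 18, 28]

Fragments:
  5→18: 13 bp
  18→28: 10 bp
  28→5 (wrap): 49-28+5 = 26 bp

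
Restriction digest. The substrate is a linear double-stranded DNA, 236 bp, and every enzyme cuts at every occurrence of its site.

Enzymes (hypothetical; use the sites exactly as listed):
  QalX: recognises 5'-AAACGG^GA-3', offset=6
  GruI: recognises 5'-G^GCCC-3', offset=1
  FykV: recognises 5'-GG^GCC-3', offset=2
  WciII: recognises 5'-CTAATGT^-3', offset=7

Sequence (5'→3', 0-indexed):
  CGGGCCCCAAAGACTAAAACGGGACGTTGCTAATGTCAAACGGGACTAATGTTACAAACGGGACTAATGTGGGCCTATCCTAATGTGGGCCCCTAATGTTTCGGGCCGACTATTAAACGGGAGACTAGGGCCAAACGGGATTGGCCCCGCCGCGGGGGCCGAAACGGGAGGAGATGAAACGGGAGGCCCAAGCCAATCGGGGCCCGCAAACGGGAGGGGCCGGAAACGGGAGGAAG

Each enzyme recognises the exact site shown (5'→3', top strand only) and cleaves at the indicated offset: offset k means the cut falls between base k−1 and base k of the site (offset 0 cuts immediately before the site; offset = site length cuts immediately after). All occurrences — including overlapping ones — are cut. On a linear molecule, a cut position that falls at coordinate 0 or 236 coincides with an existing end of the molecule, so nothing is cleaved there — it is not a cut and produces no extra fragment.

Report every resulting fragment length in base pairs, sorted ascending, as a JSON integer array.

[2,2,3,3,5,5,5,7,7,9,9,9,9,9,10,11,11,12,14,14,14,15,16,16,19]

Per-enzyme occurrences:
  QalX (AAACGGGA, off=6): starts [16, 37, 55, 114, 132, 161, 176, 207, 223] → cuts [22, 43, 61, 120, 138, 167, 182, 213, 229]
  GruI (GGCCC, off=1): starts [2, 87, 142, 184, 200] → cuts [3, 88, 143, 185, 201]
  FykV (GGGCC, off=2): starts [1, 70, 86, 102, 127, 155, 199, 216] → cuts [3, 72, 88, 104, 129, 157, 201, 218]
  WciII (CTAATGT, off=7): starts [29, 45, 63, 79, 92] → cuts [36, 52, 70, 86, 99]

Pooled cuts: [3, 22, 36, 43, 52, 61, 70, 72, 86, 88, 99, 104, 120, 129, 138, 143, 157, 167, 182, 185, 201, 213, 218, 229]

Fragments:
  [0,3): 3 bp
  [3,22): 19 bp
  [22,36): 14 bp
  [36,43): 7 bp
  [43,52): 9 bp
  [52,61): 9 bp
  [61,70): 9 bp
  [70,72): 2 bp
  [72,86): 14 bp
  [86,88): 2 bp
  [88,99): 11 bp
  [99,104): 5 bp
  [104,120): 16 bp
  [120,129): 9 bp
  [129,138): 9 bp
  [138,143): 5 bp
  [143,157): 14 bp
  [157,167): 10 bp
  [167,182): 15 bp
  [182,185): 3 bp
  [185,201): 16 bp
  [201,213): 12 bp
  [213,218): 5 bp
  [218,229): 11 bp
  [229,236): 7 bp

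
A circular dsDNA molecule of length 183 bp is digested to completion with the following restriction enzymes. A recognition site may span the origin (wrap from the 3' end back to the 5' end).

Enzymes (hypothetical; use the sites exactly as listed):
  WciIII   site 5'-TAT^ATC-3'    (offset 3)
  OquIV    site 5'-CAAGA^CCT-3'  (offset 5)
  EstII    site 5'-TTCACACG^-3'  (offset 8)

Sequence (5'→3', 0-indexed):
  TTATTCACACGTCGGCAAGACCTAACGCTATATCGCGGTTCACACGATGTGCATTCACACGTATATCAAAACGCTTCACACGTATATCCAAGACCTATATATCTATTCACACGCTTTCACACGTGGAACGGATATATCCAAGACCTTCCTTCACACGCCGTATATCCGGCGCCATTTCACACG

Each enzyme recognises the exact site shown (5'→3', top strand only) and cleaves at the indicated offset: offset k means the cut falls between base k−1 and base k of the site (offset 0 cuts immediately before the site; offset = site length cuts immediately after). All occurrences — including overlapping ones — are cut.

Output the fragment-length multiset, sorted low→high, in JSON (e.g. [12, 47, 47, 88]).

[3,3,6,7,8,8,9,10,11,11,12,13,14,15,15,18,20]

Site scan:
  WciIII (TATATC, off=3): starts [28, 61, 82, 97, 132, 160] → cuts [31, 64, 85, 100, 135, 163]
  OquIV (CAAGACCT, off=5): starts [15, 88, 138] → cuts [20, 93, 143]
  EstII (TTCACACG, off=8): starts [3, 38, 53, 74, 105, 115, 149, 175] → cuts [0, 11, 46, 61, 82, 113, 123, 157]

Pooled cuts: [0, 11, 20, 31, 46, 61, 64, 82, 85, 93, 100, 113, 123, 135, 143, 157, 163]

Fragments:
  0→11: 11 bp
  11→20: 9 bp
  20→31: 11 bp
  31→46: 15 bp
  46→61: 15 bp
  61→64: 3 bp
  64→82: 18 bp
  82→85: 3 bp
  85→93: 8 bp
  93→100: 7 bp
  100→113: 13 bp
  113→123: 10 bp
  123→135: 12 bp
  135→143: 8 bp
  143→157: 14 bp
  157→163: 6 bp
  163→0 (wrap): 183-163+0 = 20 bp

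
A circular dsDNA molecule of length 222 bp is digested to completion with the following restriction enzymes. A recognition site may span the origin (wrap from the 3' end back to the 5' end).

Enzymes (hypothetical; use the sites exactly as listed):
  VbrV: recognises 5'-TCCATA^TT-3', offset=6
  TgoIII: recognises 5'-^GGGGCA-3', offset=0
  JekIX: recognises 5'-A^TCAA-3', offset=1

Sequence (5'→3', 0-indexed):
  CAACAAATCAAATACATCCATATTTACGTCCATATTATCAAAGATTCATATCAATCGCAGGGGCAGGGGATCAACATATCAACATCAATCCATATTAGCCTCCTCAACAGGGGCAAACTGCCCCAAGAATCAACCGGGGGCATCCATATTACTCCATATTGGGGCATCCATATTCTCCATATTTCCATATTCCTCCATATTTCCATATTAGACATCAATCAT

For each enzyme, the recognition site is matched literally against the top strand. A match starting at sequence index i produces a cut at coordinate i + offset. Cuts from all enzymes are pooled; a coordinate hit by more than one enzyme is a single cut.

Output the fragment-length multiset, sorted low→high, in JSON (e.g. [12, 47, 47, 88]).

Site scan:
  VbrV TCCATATT/6: at [16, 28, 88, 142, 152, 166, 175, 183, 193, 201] ⇒ [22, 34, 94, 148, 158, 172, 181, 189, 199, 207]
  TgoIII GGGGCA/0: at [59, 109, 136, 160] ⇒ [59, 109, 136, 160]
  JekIX ATCAA/1: at [6, 36, 49, 69, 77, 83, 128, 213, 220] ⇒ [7, 37, 50, 70, 78, 84, 129, 214, 221]

Pooled cuts: [7, 22, 34, 37, 50, 59, 70, 78, 84, 94, 109, 129, 136, 148, 158, 160, 172, 181, 189, 199, 207, 214, 221]

Fragment lengths:
  7→22: 15 bp
  22→34: 12 bp
  34→37: 3 bp
  37→50: 13 bp
  50→59: 9 bp
  59→70: 11 bp
  70→78: 8 bp
  78→84: 6 bp
  84→94: 10 bp
  94→109: 15 bp
  109→129: 20 bp
  129→136: 7 bp
  136→148: 12 bp
  148→158: 10 bp
  158→160: 2 bp
  160→172: 12 bp
  172→181: 9 bp
  181→189: 8 bp
  189→199: 10 bp
  199→207: 8 bp
  207→214: 7 bp
  214→221: 7 bp
  221→7 (wrap): 222-221+7 = 8 bp

[2,3,6,7,7,7,8,8,8,8,9,9,10,10,10,11,12,12,12,13,15,15,20]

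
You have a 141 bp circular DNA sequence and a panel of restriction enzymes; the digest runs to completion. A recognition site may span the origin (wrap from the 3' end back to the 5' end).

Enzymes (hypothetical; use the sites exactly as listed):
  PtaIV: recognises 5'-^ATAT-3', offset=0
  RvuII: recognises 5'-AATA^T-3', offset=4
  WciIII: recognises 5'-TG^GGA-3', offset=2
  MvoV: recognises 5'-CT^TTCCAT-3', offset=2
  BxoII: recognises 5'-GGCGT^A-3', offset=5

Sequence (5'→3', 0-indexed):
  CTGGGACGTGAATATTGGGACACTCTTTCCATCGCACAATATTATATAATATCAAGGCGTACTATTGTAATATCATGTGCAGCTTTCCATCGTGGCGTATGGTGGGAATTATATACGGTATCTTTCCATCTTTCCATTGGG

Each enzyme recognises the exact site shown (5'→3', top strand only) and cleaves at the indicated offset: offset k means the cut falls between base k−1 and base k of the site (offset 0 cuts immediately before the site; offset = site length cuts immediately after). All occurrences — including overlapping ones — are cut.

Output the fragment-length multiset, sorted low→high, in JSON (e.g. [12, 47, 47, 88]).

[2,3,3,3,3,3,5,6,6,8,8,9,9,9,12,12,13,13,14]

Per-enzyme occurrences:
  PtaIV (ATAT, off=0): starts [11, 38, 43, 48, 69, 110] → cuts [11, 38, 43, 48, 69, 110]
  RvuII (AATAT, off=4): starts [10, 37, 47, 68] → cuts [14, 41, 51, 72]
  WciIII (TGGGA, off=2): starts [1, 15, 102] → cuts [3, 17, 104]
  MvoV (CTTTCCAT, off=2): starts [24, 82, 121, 129] → cuts [26, 84, 123, 131]
  BxoII (GGCGTA, off=5): starts [55, 93] → cuts [60, 98]

All cut coordinates (distinct, sorted): [3, 11, 14, 17, 26, 38, 41, 43, 48, 51, 60, 69, 72, 84, 98, 104, 110, 123, 131]

Fragment lengths:
  3→11: 8 bp
  11→14: 3 bp
  14→17: 3 bp
  17→26: 9 bp
  26→38: 12 bp
  38→41: 3 bp
  41→43: 2 bp
  43→48: 5 bp
  48→51: 3 bp
  51→60: 9 bp
  60→69: 9 bp
  69→72: 3 bp
  72→84: 12 bp
  84→98: 14 bp
  98→104: 6 bp
  104→110: 6 bp
  110→123: 13 bp
  123→131: 8 bp
  131→3 (wrap): 141-131+3 = 13 bp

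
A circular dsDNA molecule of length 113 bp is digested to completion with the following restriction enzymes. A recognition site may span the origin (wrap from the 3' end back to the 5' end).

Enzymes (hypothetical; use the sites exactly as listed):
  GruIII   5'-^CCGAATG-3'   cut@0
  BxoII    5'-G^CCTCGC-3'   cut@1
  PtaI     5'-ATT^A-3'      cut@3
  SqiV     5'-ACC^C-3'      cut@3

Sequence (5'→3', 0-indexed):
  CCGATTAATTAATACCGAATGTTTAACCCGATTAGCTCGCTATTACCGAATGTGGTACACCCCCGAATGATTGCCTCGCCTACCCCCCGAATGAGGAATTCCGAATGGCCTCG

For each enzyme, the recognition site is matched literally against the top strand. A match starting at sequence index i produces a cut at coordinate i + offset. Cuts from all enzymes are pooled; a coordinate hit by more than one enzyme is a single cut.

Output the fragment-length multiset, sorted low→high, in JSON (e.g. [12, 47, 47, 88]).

Scan for sites:
  GruIII CCGAATG/0: at [14, 45, 62, 86, 100] ⇒ [14, 45, 62, 86, 100]
  BxoII GCCTCGC/1: at [72, 107] ⇒ [73, 108]
  PtaI ATTA/3: at [3, 7, 30, 41] ⇒ [6, 10, 33, 44]
  SqiV ACCC/3: at [25, 58, 81] ⇒ [28, 61, 84]

Pooled cuts: [6, 10, 14, 28, 33, 44, 45, 61, 62, 73, 84, 86, 100, 108]

Fragments:
  6→10: 4 bp
  10→14: 4 bp
  14→28: 14 bp
  28→33: 5 bp
  33→44: 11 bp
  44→45: 1 bp
  45→61: 16 bp
  61→62: 1 bp
  62→73: 11 bp
  73→84: 11 bp
  84→86: 2 bp
  86→100: 14 bp
  100→108: 8 bp
  108→6 (wrap): 113-108+6 = 11 bp

[1,1,2,4,4,5,8,11,11,11,11,14,14,16]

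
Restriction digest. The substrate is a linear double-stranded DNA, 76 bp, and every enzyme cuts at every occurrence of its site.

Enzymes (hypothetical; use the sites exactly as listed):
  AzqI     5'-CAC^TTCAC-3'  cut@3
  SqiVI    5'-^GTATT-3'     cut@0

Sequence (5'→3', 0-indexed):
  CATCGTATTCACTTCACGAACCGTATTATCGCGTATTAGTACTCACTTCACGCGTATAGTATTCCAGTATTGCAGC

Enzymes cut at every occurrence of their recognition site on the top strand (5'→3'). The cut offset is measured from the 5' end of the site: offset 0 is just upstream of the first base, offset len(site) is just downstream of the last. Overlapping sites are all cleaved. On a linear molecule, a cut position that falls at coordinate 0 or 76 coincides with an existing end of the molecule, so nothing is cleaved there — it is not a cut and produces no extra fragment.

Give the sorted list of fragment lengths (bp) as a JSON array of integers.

Site scan:
  AzqI (CACTTCAC, off=3): starts [9, 43] → cuts [12, 46]
  SqiVI (GTATT, off=0): starts [4, 22, 32, 58, 66] → cuts [4, 22, 32, 58, 66]

Pooled cuts: [4, 12, 22, 32, 46, 58, 66]

Fragments:
  [0,4): 4 bp
  [4,12): 8 bp
  [12,22): 10 bp
  [22,32): 10 bp
  [32,46): 14 bp
  [46,58): 12 bp
  [58,66): 8 bp
  [66,76): 10 bp

[4,8,8,10,10,10,12,14]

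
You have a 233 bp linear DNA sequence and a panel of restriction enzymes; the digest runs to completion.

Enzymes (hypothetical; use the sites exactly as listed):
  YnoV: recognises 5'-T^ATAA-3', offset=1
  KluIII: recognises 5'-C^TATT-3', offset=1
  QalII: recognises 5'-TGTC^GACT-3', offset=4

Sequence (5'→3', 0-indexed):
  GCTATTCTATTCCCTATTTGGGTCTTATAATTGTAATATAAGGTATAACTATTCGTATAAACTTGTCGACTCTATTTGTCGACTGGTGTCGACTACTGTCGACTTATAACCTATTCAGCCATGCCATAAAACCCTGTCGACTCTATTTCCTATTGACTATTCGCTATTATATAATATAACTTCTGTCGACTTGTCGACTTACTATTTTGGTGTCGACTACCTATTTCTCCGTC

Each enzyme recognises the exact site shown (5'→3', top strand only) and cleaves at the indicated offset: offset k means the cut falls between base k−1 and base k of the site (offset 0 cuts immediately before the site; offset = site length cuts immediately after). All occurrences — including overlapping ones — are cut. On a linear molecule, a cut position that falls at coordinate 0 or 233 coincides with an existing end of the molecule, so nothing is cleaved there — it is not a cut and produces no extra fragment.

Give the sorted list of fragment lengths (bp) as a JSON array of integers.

[2,5,5,5,5,5,5,6,6,7,7,7,7,7,7,7,7,8,8,10,10,11,11,12,12,12,12,27]

Per-enzyme occurrences:
  YnoV TATAA/1: at [25, 36, 43, 55, 104, 169, 174] ⇒ [26, 37, 44, 56, 105, 170, 175]
  KluIII CTATT/1: at [1, 6, 13, 48, 71, 110, 142, 149, 156, 163, 201, 220] ⇒ [2, 7, 14, 49, 72, 111, 143, 150, 157, 164, 202, 221]
  QalII TGTCGACT/4: at [63, 76, 86, 96, 134, 183, 191, 210] ⇒ [67, 80, 90, 100, 138, 187, 195, 214]

Pooled cuts: [2, 7, 14, 26, 37, 44, 49, 56, 67, 72, 80, 90, 100, 105, 111, 138, 143, 150, 157, 164, 170, 175, 187, 195, 202, 214, 221]

Fragments:
  [0,2): 2 bp
  [2,7): 5 bp
  [7,14): 7 bp
  [14,26): 12 bp
  [26,37): 11 bp
  [37,44): 7 bp
  [44,49): 5 bp
  [49,56): 7 bp
  [56,67): 11 bp
  [67,72): 5 bp
  [72,80): 8 bp
  [80,90): 10 bp
  [90,100): 10 bp
  [100,105): 5 bp
  [105,111): 6 bp
  [111,138): 27 bp
  [138,143): 5 bp
  [143,150): 7 bp
  [150,157): 7 bp
  [157,164): 7 bp
  [164,170): 6 bp
  [170,175): 5 bp
  [175,187): 12 bp
  [187,195): 8 bp
  [195,202): 7 bp
  [202,214): 12 bp
  [214,221): 7 bp
  [221,233): 12 bp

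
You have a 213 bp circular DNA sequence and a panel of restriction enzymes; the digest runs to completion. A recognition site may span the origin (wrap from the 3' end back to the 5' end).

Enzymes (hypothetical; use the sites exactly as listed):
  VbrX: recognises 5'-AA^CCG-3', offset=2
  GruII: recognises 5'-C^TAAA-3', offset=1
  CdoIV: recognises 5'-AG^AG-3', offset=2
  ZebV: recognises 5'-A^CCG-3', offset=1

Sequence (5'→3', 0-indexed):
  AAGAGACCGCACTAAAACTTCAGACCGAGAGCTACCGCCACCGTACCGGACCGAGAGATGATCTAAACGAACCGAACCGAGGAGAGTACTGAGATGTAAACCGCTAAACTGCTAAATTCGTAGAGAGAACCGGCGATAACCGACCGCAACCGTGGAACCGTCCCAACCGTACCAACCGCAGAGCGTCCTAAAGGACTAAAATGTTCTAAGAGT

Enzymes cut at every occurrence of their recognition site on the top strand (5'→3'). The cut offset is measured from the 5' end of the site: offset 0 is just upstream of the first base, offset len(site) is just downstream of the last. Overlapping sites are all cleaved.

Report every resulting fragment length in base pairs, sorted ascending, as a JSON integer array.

Per-enzyme occurrences:
  VbrX (AACCG, off=2): starts [69, 74, 98, 127, 137, 147, 155, 164, 173] → cuts [71, 76, 100, 129, 139, 149, 157, 166, 175]
  GruII (CTAAA, off=1): starts [11, 62, 103, 111, 187, 195] → cuts [12, 63, 104, 112, 188, 196]
  CdoIV (AGAG, off=2): starts [1, 27, 53, 82, 121, 123, 179, 208] → cuts [3, 29, 55, 84, 123, 125, 181, 210]
  ZebV (ACCG, off=1): starts [5, 23, 33, 39, 44, 49, 70, 75, 99, 128, 138, 142, 148, 156, 165, 174] → cuts [6, 24, 34, 40, 45, 50, 71, 76, 100, 129, 139, 143, 149, 157, 166, 175]

All cut coordinates (distinct, sorted): [3, 6, 12, 24, 29, 34, 40, 45, 50, 55, 63, 71, 76, 84, 100, 104, 112, 123, 125, 129, 139, 143, 149, 157, 166, 175, 181, 188, 196, 210]

Fragments:
  3→6: 3 bp
  6→12: 6 bp
  12→24: 12 bp
  24→29: 5 bp
  29→34: 5 bp
  34→40: 6 bp
  40→45: 5 bp
  45→50: 5 bp
  50→55: 5 bp
  55→63: 8 bp
  63→71: 8 bp
  71→76: 5 bp
  76→84: 8 bp
  84→100: 16 bp
  100→104: 4 bp
  104→112: 8 bp
  112→123: 11 bp
  123→125: 2 bp
  125→129: 4 bp
  129→139: 10 bp
  139→143: 4 bp
  143→149: 6 bp
  149→157: 8 bp
  157→166: 9 bp
  166→175: 9 bp
  175→181: 6 bp
  181→188: 7 bp
  188→196: 8 bp
  196→210: 14 bp
  210→3 (wrap): 213-210+3 = 6 bp

[2,3,4,4,4,5,5,5,5,5,5,6,6,6,6,6,7,8,8,8,8,8,8,9,9,10,11,12,14,16]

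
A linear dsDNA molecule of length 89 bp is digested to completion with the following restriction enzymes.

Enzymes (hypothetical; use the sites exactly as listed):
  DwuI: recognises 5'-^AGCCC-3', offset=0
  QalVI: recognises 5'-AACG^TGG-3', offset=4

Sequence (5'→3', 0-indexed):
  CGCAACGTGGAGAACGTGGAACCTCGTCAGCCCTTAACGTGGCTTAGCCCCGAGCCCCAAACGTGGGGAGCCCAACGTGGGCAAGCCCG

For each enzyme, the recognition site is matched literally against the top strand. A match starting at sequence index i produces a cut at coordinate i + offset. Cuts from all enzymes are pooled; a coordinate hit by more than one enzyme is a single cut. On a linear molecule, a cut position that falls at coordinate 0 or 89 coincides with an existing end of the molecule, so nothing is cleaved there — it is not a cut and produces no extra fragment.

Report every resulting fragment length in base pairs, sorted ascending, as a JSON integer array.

[5,6,6,6,7,7,9,9,11,11,12]

Site scan:
  DwuI (AGCCC, off=0): starts [28, 45, 52, 68, 83] → cuts [28, 45, 52, 68, 83]
  QalVI (AACGTGG, off=4): starts [3, 12, 35, 59, 73] → cuts [7, 16, 39, 63, 77]

Pooled cuts: [7, 16, 28, 39, 45, 52, 63, 68, 77, 83]

Fragment lengths:
  [0,7): 7 bp
  [7,16): 9 bp
  [16,28): 12 bp
  [28,39): 11 bp
  [39,45): 6 bp
  [45,52): 7 bp
  [52,63): 11 bp
  [63,68): 5 bp
  [68,77): 9 bp
  [77,83): 6 bp
  [83,89): 6 bp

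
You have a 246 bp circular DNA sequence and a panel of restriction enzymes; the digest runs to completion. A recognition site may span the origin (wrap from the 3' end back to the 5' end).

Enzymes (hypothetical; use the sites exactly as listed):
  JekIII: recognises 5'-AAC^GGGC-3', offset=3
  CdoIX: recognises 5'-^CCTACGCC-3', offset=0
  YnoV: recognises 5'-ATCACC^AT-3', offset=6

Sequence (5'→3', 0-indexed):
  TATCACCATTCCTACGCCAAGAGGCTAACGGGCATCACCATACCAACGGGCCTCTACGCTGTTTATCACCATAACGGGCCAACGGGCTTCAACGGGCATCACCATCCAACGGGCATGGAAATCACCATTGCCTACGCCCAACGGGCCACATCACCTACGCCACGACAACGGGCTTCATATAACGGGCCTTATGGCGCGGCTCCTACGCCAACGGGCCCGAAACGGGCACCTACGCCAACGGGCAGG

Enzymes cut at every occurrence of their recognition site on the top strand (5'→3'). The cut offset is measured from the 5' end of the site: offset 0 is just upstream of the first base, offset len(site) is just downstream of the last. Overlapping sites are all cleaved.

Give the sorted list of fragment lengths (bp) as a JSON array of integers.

[3,4,5,5,7,8,8,10,10,10,11,11,11,11,12,14,14,16,16,18,19,23]

Scan for sites:
  JekIII AACGGGC/3: at [26, 44, 72, 80, 90, 107, 139, 166, 180, 209, 220, 236] ⇒ [29, 47, 75, 83, 93, 110, 142, 169, 183, 212, 223, 239]
  CdoIX CCTACGCC/0: at [10, 130, 153, 201, 228] ⇒ [10, 130, 153, 201, 228]
  YnoV ATCACCAT/6: at [1, 33, 64, 97, 120] ⇒ [7, 39, 70, 103, 126]

All cut coordinates (distinct, sorted): [7, 10, 29, 39, 47, 70, 75, 83, 93, 103, 110, 126, 130, 142, 153, 169, 183, 201, 212, 223, 228, 239]

Fragments:
  7→10: 3 bp
  10→29: 19 bp
  29→39: 10 bp
  39→47: 8 bp
  47→70: 23 bp
  70→75: 5 bp
  75→83: 8 bp
  83→93: 10 bp
  93→103: 10 bp
  103→110: 7 bp
  110→126: 16 bp
  126→130: 4 bp
  130→142: 12 bp
  142→153: 11 bp
  153→169: 16 bp
  169→183: 14 bp
  183→201: 18 bp
  201→212: 11 bp
  212→223: 11 bp
  223→228: 5 bp
  228→239: 11 bp
  239→7 (wrap): 246-239+7 = 14 bp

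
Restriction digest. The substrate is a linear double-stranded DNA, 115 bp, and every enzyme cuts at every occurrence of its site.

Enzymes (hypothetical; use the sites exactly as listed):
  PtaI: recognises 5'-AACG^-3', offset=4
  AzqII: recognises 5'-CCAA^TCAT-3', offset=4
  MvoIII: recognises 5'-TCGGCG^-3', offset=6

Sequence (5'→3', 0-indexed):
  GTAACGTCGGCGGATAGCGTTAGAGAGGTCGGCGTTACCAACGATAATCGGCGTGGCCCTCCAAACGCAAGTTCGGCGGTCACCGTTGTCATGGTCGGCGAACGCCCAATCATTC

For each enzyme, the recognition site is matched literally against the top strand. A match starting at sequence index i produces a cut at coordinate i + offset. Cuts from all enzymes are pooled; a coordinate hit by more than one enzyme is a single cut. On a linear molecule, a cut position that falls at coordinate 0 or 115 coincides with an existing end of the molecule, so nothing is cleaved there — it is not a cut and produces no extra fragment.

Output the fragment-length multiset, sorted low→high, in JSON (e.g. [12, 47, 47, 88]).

[4,5,6,6,6,9,10,11,14,22,22]

Per-enzyme occurrences:
  PtaI AACG/4: at [2, 39, 63, 100] ⇒ [6, 43, 67, 104]
  AzqII CCAATCAT/4: at [105] ⇒ [109]
  MvoIII TCGGCG/6: at [6, 28, 47, 72, 94] ⇒ [12, 34, 53, 78, 100]

Pooled cuts: [6, 12, 34, 43, 53, 67, 78, 100, 104, 109]

Fragment lengths:
  [0,6): 6 bp
  [6,12): 6 bp
  [12,34): 22 bp
  [34,43): 9 bp
  [43,53): 10 bp
  [53,67): 14 bp
  [67,78): 11 bp
  [78,100): 22 bp
  [100,104): 4 bp
  [104,109): 5 bp
  [109,115): 6 bp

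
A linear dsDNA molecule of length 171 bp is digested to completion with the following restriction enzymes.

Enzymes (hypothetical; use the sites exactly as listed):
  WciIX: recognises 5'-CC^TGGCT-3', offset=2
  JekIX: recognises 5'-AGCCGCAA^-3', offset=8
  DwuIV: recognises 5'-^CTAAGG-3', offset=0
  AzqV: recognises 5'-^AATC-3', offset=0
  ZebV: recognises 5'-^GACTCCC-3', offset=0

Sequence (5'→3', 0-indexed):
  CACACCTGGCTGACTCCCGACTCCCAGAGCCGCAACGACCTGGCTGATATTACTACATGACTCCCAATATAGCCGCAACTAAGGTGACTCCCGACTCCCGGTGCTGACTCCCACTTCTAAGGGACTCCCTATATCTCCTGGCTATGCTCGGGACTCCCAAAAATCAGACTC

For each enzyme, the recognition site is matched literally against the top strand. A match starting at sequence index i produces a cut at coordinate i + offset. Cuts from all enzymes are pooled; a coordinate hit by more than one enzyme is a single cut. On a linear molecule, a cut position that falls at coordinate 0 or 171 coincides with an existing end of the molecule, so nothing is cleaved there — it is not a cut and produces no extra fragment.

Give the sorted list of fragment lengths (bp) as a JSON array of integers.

Scan for sites:
  WciIX (CCTGGCT, off=2): starts [4, 38, 136] → cuts [6, 40, 138]
  JekIX (AGCCGCAA, off=8): starts [27, 70] → cuts [35, 78]
  DwuIV (CTAAGG, off=0): starts [78, 116] → cuts [78, 116]
  AzqV (AATC, off=0): starts [161] → cuts [161]
  ZebV (GACTCCC, off=0): starts [11, 18, 58, 85, 92, 105, 122, 151] → cuts [11, 18, 58, 85, 92, 105, 122, 151]

All cut coordinates (distinct, sorted): [6, 11, 18, 35, 40, 58, 78, 85, 92, 105, 116, 122, 138, 151, 161]

Fragment lengths:
  [0,6): 6 bp
  [6,11): 5 bp
  [11,18): 7 bp
  [18,35): 17 bp
  [35,40): 5 bp
  [40,58): 18 bp
  [58,78): 20 bp
  [78,85): 7 bp
  [85,92): 7 bp
  [92,105): 13 bp
  [105,116): 11 bp
  [116,122): 6 bp
  [122,138): 16 bp
  [138,151): 13 bp
  [151,161): 10 bp
  [161,171): 10 bp

[5,5,6,6,7,7,7,10,10,11,13,13,16,17,18,20]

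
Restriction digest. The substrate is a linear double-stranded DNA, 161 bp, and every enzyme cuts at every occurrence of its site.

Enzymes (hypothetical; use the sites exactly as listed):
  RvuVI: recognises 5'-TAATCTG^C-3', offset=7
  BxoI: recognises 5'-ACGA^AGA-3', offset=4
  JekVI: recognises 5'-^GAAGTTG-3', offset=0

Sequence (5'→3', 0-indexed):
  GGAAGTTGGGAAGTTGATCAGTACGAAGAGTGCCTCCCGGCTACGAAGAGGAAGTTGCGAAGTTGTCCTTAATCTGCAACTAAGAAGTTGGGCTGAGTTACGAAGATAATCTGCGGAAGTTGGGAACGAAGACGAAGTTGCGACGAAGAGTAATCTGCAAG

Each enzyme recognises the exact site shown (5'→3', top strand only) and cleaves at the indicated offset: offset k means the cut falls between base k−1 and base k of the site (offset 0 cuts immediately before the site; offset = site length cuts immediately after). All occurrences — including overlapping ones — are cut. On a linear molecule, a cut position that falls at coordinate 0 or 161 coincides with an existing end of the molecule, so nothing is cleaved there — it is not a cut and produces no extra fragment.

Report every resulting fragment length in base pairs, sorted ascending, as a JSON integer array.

Per-enzyme occurrences:
  RvuVI (TAATCTGC, off=7): starts [69, 106, 150] → cuts [76, 113, 157]
  BxoI (ACGAAGA, off=4): starts [22, 42, 99, 125, 142] → cuts [26, 46, 103, 129, 146]
  JekVI (GAAGTTG, off=0): starts [1, 9, 50, 58, 83, 115, 133] → cuts [1, 9, 50, 58, 83, 115, 133]

Pooled cuts: [1, 9, 26, 46, 50, 58, 76, 83, 103, 113, 115, 129, 133, 146, 157]

Fragment lengths:
  [0,1): 1 bp
  [1,9): 8 bp
  [9,26): 17 bp
  [26,46): 20 bp
  [46,50): 4 bp
  [50,58): 8 bp
  [58,76): 18 bp
  [76,83): 7 bp
  [83,103): 20 bp
  [103,113): 10 bp
  [113,115): 2 bp
  [115,129): 14 bp
  [129,133): 4 bp
  [133,146): 13 bp
  [146,157): 11 bp
  [157,161): 4 bp

[1,2,4,4,4,7,8,8,10,11,13,14,17,18,20,20]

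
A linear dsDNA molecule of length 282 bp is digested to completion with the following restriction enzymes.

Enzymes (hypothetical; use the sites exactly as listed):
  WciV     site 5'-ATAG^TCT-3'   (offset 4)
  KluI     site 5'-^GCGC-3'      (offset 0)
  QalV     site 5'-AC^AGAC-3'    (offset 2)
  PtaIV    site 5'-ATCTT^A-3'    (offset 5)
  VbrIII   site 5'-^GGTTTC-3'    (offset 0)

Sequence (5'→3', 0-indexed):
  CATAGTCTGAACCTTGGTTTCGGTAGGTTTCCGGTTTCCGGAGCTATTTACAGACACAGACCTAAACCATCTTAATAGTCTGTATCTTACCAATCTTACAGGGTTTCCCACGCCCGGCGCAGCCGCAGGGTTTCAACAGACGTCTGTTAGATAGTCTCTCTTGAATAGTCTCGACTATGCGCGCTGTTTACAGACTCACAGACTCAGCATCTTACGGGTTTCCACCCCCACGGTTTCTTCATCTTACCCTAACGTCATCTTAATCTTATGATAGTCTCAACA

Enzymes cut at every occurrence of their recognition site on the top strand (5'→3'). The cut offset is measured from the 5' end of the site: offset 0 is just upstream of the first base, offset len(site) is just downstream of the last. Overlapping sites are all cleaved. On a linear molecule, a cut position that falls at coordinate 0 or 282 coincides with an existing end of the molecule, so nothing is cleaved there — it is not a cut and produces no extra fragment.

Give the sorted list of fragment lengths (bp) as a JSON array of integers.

Scan for sites:
  WciV (ATAGTCT, off=4): starts [1, 74, 150, 164, 270] → cuts [5, 78, 154, 168, 274]
  KluI (GCGC, off=0): starts [116, 178, 180] → cuts [116, 178, 180]
  QalV (ACAGAC, off=2): starts [49, 55, 135, 189, 197] → cuts [51, 57, 137, 191, 199]
  PtaIV (ATCTTA, off=5): starts [68, 83, 92, 208, 240, 256, 262] → cuts [73, 88, 97, 213, 245, 261, 267]
  VbrIII (GGTTTC, off=0): starts [15, 25, 32, 101, 128, 216, 231] → cuts [15, 25, 32, 101, 128, 216, 231]

Pooled cuts: [5, 15, 25, 32, 51, 57, 73, 78, 88, 97, 101, 116, 128, 137, 154, 168, 178, 180, 191, 199, 213, 216, 231, 245, 261, 267, 274]

Fragments:
  [0,5): 5 bp
  [5,15): 10 bp
  [15,25): 10 bp
  [25,32): 7 bp
  [32,51): 19 bp
  [51,57): 6 bp
  [57,73): 16 bp
  [73,78): 5 bp
  [78,88): 10 bp
  [88,97): 9 bp
  [97,101): 4 bp
  [101,116): 15 bp
  [116,128): 12 bp
  [128,137): 9 bp
  [137,154): 17 bp
  [154,168): 14 bp
  [168,178): 10 bp
  [178,180): 2 bp
  [180,191): 11 bp
  [191,199): 8 bp
  [199,213): 14 bp
  [213,216): 3 bp
  [216,231): 15 bp
  [231,245): 14 bp
  [245,261): 16 bp
  [261,267): 6 bp
  [267,274): 7 bp
  [274,282): 8 bp

[2,3,4,5,5,6,6,7,7,8,8,9,9,10,10,10,10,11,12,14,14,14,15,15,16,16,17,19]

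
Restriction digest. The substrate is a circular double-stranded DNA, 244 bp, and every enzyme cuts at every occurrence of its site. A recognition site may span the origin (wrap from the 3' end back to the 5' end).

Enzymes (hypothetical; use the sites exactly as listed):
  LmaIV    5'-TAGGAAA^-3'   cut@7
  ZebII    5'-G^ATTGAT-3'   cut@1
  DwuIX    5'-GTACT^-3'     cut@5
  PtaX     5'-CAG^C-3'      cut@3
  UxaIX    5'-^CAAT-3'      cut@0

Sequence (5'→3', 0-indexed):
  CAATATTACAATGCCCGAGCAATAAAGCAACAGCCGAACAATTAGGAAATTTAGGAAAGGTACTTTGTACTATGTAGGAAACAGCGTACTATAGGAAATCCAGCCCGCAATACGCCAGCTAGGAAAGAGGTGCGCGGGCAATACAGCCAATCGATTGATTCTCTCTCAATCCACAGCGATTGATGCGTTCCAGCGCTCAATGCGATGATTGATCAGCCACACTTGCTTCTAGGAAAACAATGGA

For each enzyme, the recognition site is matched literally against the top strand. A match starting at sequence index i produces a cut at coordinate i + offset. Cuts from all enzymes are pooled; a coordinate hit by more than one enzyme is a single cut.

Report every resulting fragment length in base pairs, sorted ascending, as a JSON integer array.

Per-enzyme occurrences:
  LmaIV (TAGGAAA, off=7): starts [42, 51, 74, 91, 119, 229] → cuts [49, 58, 81, 98, 126, 236]
  ZebII (GATTGAT, off=1): starts [152, 177, 206] → cuts [153, 178, 207]
  DwuIX (GTACT, off=5): starts [59, 66, 85] → cuts [64, 71, 90]
  PtaX (CAGC, off=3): starts [30, 81, 100, 115, 143, 173, 190, 213] → cuts [33, 84, 103, 118, 146, 176, 193, 216]
  UxaIX (CAAT, off=0): starts [0, 8, 19, 38, 107, 138, 147, 166, 197, 237] → cuts [0, 8, 19, 38, 107, 138, 147, 166, 197, 237]

All cut coordinates (distinct, sorted): [0, 8, 19, 33, 38, 49, 58, 64, 71, 81, 84, 90, 98, 103, 107, 118, 126, 138, 146, 147, 153, 166, 176, 178, 193, 197, 207, 216, 236, 237]

Fragments:
  0→8: 8 bp
  8→19: 11 bp
  19→33: 14 bp
  33→38: 5 bp
  38→49: 11 bp
  49→58: 9 bp
  58→64: 6 bp
  64→71: 7 bp
  71→81: 10 bp
  81→84: 3 bp
  84→90: 6 bp
  90→98: 8 bp
  98→103: 5 bp
  103→107: 4 bp
  107→118: 11 bp
  118→126: 8 bp
  126→138: 12 bp
  138→146: 8 bp
  146→147: 1 bp
  147→153: 6 bp
  153→166: 13 bp
  166→176: 10 bp
  176→178: 2 bp
  178→193: 15 bp
  193→197: 4 bp
  197→207: 10 bp
  207→216: 9 bp
  216→236: 20 bp
  236→237: 1 bp
  237→0 (wrap): 244-237+0 = 7 bp

[1,1,2,3,4,4,5,5,6,6,6,7,7,8,8,8,8,9,9,10,10,10,11,11,11,12,13,14,15,20]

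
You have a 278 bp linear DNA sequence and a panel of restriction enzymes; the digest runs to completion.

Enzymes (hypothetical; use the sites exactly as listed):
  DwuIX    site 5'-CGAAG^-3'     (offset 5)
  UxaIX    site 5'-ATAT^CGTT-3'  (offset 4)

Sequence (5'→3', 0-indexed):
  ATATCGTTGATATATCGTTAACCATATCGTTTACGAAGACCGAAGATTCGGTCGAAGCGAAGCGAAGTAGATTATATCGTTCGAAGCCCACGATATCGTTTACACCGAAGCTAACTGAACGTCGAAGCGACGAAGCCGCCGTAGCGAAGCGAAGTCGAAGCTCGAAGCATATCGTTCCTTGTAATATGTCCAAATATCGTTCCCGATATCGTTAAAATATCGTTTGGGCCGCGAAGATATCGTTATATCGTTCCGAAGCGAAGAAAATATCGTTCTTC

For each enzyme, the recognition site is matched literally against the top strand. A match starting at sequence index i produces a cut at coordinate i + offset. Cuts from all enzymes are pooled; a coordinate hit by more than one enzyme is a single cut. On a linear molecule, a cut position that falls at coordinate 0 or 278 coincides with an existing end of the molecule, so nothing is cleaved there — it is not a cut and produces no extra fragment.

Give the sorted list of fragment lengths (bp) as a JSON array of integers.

[4,4,5,5,5,5,5,6,7,7,7,8,8,8,9,10,10,10,11,11,11,12,12,12,14,14,16,17,25]

Per-enzyme occurrences:
  DwuIX (CGAAG, off=5): starts [33, 40, 52, 57, 62, 81, 105, 122, 130, 144, 149, 155, 162, 231, 253, 258] → cuts [38, 45, 57, 62, 67, 86, 110, 127, 135, 149, 154, 160, 167, 236, 258, 263]
  UxaIX (ATATCGTT, off=4): starts [0, 11, 23, 73, 92, 168, 193, 205, 216, 236, 244, 266] → cuts [4, 15, 27, 77, 96, 172, 197, 209, 220, 240, 248, 270]

All cut coordinates (distinct, sorted): [4, 15, 27, 38, 45, 57, 62, 67, 77, 86, 96, 110, 127, 135, 149, 154, 160, 167, 172, 197, 209, 220, 236, 240, 248, 258, 263, 270]

Fragments:
  [0,4): 4 bp
  [4,15): 11 bp
  [15,27): 12 bp
  [27,38): 11 bp
  [38,45): 7 bp
  [45,57): 12 bp
  [57,62): 5 bp
  [62,67): 5 bp
  [67,77): 10 bp
  [77,86): 9 bp
  [86,96): 10 bp
  [96,110): 14 bp
  [110,127): 17 bp
  [127,135): 8 bp
  [135,149): 14 bp
  [149,154): 5 bp
  [154,160): 6 bp
  [160,167): 7 bp
  [167,172): 5 bp
  [172,197): 25 bp
  [197,209): 12 bp
  [209,220): 11 bp
  [220,236): 16 bp
  [236,240): 4 bp
  [240,248): 8 bp
  [248,258): 10 bp
  [258,263): 5 bp
  [263,270): 7 bp
  [270,278): 8 bp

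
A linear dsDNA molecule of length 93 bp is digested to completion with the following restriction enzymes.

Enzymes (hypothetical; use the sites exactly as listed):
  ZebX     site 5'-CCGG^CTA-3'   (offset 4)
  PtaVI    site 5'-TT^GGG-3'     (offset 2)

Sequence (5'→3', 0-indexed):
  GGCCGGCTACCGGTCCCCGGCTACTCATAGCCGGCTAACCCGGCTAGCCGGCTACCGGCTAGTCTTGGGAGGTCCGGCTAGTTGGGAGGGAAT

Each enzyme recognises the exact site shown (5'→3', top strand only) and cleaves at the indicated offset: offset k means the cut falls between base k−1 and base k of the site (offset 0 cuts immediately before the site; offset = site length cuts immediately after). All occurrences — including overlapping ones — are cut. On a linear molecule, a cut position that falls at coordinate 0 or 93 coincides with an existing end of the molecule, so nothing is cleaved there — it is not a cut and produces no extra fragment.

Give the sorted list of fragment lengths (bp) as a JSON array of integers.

[6,6,7,8,8,9,10,11,14,14]

Scan for sites:
  ZebX (CCGGCTA, off=4): starts [2, 16, 30, 39, 47, 54, 73] → cuts [6, 20, 34, 43, 51, 58, 77]
  PtaVI (TTGGG, off=2): starts [64, 81] → cuts [66, 83]

Pooled cuts: [6, 20, 34, 43, 51, 58, 66, 77, 83]

Fragment lengths:
  [0,6): 6 bp
  [6,20): 14 bp
  [20,34): 14 bp
  [34,43): 9 bp
  [43,51): 8 bp
  [51,58): 7 bp
  [58,66): 8 bp
  [66,77): 11 bp
  [77,83): 6 bp
  [83,93): 10 bp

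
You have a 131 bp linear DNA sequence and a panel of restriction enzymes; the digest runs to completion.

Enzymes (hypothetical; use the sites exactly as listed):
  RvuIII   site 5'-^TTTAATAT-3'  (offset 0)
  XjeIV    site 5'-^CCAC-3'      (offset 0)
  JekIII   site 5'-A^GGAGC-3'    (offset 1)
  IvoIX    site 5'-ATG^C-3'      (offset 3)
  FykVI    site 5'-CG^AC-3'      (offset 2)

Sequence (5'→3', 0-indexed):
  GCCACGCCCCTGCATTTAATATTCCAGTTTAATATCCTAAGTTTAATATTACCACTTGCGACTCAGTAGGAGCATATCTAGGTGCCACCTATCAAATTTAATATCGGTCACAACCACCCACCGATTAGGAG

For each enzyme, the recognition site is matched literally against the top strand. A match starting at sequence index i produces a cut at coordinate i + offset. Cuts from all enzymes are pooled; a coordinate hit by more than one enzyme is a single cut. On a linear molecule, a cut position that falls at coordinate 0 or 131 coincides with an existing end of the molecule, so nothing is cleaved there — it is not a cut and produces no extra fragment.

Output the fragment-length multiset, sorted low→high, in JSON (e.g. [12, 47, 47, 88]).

Site scan:
  RvuIII (TTTAATAT, off=0): starts [14, 27, 41, 96] → cuts [14, 27, 41, 96]
  XjeIV (CCAC, off=0): starts [1, 51, 84, 113, 117] → cuts [1, 51, 84, 113, 117]
  JekIII (AGGAGC, off=1): starts [67] → cuts [68]
  IvoIX (ATGC, off=3): no sites
  FykVI (CGAC, off=2): starts [58] → cuts [60]

All cut coordinates (distinct, sorted): [1, 14, 27, 41, 51, 60, 68, 84, 96, 113, 117]

Fragment lengths:
  [0,1): 1 bp
  [1,14): 13 bp
  [14,27): 13 bp
  [27,41): 14 bp
  [41,51): 10 bp
  [51,60): 9 bp
  [60,68): 8 bp
  [68,84): 16 bp
  [84,96): 12 bp
  [96,113): 17 bp
  [113,117): 4 bp
  [117,131): 14 bp

[1,4,8,9,10,12,13,13,14,14,16,17]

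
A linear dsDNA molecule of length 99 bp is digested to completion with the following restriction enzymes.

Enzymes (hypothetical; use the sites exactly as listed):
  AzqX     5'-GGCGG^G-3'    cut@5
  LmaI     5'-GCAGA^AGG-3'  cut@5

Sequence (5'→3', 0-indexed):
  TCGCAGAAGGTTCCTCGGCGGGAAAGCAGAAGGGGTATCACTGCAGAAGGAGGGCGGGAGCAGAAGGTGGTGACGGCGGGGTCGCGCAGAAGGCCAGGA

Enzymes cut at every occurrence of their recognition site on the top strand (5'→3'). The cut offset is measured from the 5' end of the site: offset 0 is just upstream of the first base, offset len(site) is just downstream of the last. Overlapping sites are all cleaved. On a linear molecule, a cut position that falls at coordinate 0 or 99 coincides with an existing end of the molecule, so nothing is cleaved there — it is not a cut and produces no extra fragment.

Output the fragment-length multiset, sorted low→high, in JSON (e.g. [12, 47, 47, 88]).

[7,7,9,9,10,11,14,15,17]

Scan for sites:
  AzqX GGCGGG/5: at [16, 52, 74] ⇒ [21, 57, 79]
  LmaI GCAGAAGG/5: at [2, 25, 42, 59, 85] ⇒ [7, 30, 47, 64, 90]

Pooled cuts: [7, 21, 30, 47, 57, 64, 79, 90]

Fragment lengths:
  [0,7): 7 bp
  [7,21): 14 bp
  [21,30): 9 bp
  [30,47): 17 bp
  [47,57): 10 bp
  [57,64): 7 bp
  [64,79): 15 bp
  [79,90): 11 bp
  [90,99): 9 bp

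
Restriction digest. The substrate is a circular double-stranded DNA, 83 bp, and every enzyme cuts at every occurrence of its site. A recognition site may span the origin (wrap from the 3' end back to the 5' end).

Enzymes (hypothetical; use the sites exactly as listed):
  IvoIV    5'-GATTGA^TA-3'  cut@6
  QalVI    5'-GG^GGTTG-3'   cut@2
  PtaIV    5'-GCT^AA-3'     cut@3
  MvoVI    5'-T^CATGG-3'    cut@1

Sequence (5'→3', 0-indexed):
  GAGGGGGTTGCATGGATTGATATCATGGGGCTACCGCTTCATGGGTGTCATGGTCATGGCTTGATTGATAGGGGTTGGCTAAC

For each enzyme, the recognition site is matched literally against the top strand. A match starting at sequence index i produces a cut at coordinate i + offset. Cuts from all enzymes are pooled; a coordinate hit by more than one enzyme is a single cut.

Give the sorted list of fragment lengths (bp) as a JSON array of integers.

Scan for sites:
  IvoIV GATTGATA/6: at [14, 62] ⇒ [20, 68]
  QalVI GGGGTTG/2: at [3, 70] ⇒ [5, 72]
  PtaIV GCTAA/3: at [77] ⇒ [80]
  MvoVI TCATGG/1: at [22, 38, 47, 53] ⇒ [23, 39, 48, 54]

Pooled cuts: [5, 20, 23, 39, 48, 54, 68, 72, 80]

Fragment lengths:
  5→20: 15 bp
  20→23: 3 bp
  23→39: 16 bp
  39→48: 9 bp
  48→54: 6 bp
  54→68: 14 bp
  68→72: 4 bp
  72→80: 8 bp
  80→5 (wrap): 83-80+5 = 8 bp

[3,4,6,8,8,9,14,15,16]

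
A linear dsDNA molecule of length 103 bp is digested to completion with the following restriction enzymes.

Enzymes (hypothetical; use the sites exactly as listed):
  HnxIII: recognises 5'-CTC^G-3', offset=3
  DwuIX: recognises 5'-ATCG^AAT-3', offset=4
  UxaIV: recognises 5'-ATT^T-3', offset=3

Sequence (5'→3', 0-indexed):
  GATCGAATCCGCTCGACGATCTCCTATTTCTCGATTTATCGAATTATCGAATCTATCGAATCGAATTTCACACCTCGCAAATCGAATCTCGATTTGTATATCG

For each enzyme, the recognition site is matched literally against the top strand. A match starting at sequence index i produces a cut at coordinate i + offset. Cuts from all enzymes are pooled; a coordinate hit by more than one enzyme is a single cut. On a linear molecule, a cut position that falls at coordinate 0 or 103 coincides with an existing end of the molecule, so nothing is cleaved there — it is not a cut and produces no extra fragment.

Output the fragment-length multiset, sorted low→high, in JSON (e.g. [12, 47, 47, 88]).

[4,4,4,4,5,5,5,6,8,8,9,9,9,9,14]

Per-enzyme occurrences:
  HnxIII CTCG/3: at [11, 29, 73, 87] ⇒ [14, 32, 76, 90]
  DwuIX ATCGAAT/4: at [1, 37, 45, 54, 59, 80] ⇒ [5, 41, 49, 58, 63, 84]
  UxaIV ATTT/3: at [25, 33, 64, 91] ⇒ [28, 36, 67, 94]

All cut coordinates (distinct, sorted): [5, 14, 28, 32, 36, 41, 49, 58, 63, 67, 76, 84, 90, 94]

Fragments:
  [0,5): 5 bp
  [5,14): 9 bp
  [14,28): 14 bp
  [28,32): 4 bp
  [32,36): 4 bp
  [36,41): 5 bp
  [41,49): 8 bp
  [49,58): 9 bp
  [58,63): 5 bp
  [63,67): 4 bp
  [67,76): 9 bp
  [76,84): 8 bp
  [84,90): 6 bp
  [90,94): 4 bp
  [94,103): 9 bp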